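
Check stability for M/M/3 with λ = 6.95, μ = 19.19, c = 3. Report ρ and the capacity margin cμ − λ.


Total capacity cμ = 3·19.19 = 57.57/hr
ρ = λ/(cμ) = 6.95/57.57 = 0.1207
Stable ⇔ ρ < 1: YES
Spare capacity = cμ − λ = 57.57 − 6.95 = 50.62/hr

Final: ρ = 0.1207; stable; margin = 50.62/hr


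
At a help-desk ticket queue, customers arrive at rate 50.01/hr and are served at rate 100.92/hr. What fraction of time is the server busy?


ρ = λ/μ = 50.01/100.92 = 0.4955

Final: 0.4955


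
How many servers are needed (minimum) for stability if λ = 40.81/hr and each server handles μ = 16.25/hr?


Stability requires cμ > λ ⇔ c > λ/μ.
λ/μ = 40.81/16.25 = 2.5114
Minimum integer c = ⌊2.5114⌋ + 1 = 3
Check: 3·16.25 = 48.75 > 40.81, while 2·16.25 = 32.50 ≤ 40.81

Final: 3 servers


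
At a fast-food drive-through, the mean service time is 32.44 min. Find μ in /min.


μ = 1/(service time) in consistent units.
1 minute = 1 min, so μ = 1/32.44 = 0.03083 per minute

Final: 0.03083 /min


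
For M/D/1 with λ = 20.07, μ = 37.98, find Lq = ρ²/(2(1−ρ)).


ρ = 20.07/37.98 = 0.5284
M/D/1: Lq = ρ²/(2(1−ρ)) = 0.2792/(2·0.4716) = 0.29608

Final: 0.29608


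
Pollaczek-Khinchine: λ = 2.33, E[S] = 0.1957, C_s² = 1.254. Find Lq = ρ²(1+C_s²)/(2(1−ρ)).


ρ = λ·E[S] = 2.33·0.1957 = 0.4560
Lq = ρ²(1+C_s²)/(2(1−ρ)) = 0.2079·(1+1.254)/(2·0.5440)
= 0.2079·2.2540/1.0880 = 0.43073

Final: 0.43073


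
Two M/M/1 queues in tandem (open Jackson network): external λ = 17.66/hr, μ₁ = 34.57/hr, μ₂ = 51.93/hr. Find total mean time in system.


Each node sees arrival rate λ = 17.66/hr (tandem ⇒ throughput preserved).
W₁ = 1/(μ₁−λ) = 1/(34.57−17.66) = 0.05914 hr
W₂ = 1/(μ₂−λ) = 1/(51.93−17.66) = 0.02918 hr
W_total = W₁ + W₂ = 0.05914 + 0.02918 = 0.08832 hr

Final: 0.08832 hr


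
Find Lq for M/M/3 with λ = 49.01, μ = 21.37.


a = λ/μ = 2.2934; ρ = a/3 = 0.7645
P₀ = 0.069161
Lq = P₀·a^c·ρ / (c!·(1−ρ)²) = 0.069161·12.06259·0.7645/(6·0.05548)
= 1.91606

Final: 1.91606


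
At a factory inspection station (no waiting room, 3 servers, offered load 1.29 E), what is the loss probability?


B(c,a) = (a^c/c!) / Σ_{k=0}^{c} a^k/k!
a^3/3! = 0.357782
Σ terms (k=0..3): 1.00000 + 1.29000 + 0.83205 + 0.35778 = 3.479831
B = 0.357782/3.479831 = 0.102816

Final: 0.102816


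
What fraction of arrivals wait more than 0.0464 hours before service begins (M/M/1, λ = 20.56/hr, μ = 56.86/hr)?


ρ = 20.56/56.86 = 0.3616
P(Wq > t) = ρ·e^{−(μ−λ)t} = 0.3616·e^{−1.6843}
= 0.3616·0.185571 = 0.067100

Final: 0.067100


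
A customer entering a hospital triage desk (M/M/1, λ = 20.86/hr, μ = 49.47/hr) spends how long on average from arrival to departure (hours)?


W = 1/(μ−λ) = 1/(49.47 − 20.86) = 1/28.61 = 0.03495 hr

Final: 0.03495 hr


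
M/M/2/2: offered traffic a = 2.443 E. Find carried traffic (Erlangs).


B(2,2.443) = 0.464302 (Erlang-B)
Carried load = a(1 − B) = 2.443·(1 − 0.464302) = 2.443·0.535698 = 1.3087 E

Final: 1.3087 Erlangs


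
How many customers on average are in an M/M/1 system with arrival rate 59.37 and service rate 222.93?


ρ = λ/μ = 59.37/222.93 = 0.2663
L = ρ/(1−ρ) = 0.2663/(1 − 0.2663) = 0.2663/0.7337 = 0.3630

Final: 0.3630


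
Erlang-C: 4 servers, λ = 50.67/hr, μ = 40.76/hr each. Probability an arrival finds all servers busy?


a = λ/μ = 1.2431; ρ = a/4 = 0.3108
P₀ = 0.287325 (from M/M/c formula)
C(c,a) = [a^c/(c!(1−ρ))]·P₀ = [2.38818/(24·0.6892)]·0.287325
= 0.14438·0.287325 = 0.041483

Final: 0.041483


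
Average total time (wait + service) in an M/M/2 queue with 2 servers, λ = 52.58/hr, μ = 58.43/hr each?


a = 0.8999; ρ = 0.4499; P₀ = 0.379367
Lq = P₀·a^c·ρ/(c!(1−ρ)²) = 0.22842
Wq = Lq/λ = 0.22842/52.58 = 0.004344 hr
W = Wq + 1/μ = 0.004344 + 0.01711 = 0.02146 hr

Final: 0.02146 hr


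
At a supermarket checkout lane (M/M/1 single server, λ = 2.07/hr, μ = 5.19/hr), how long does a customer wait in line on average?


ρ = 2.07/5.19 = 0.3988
Wq = ρ/(μ−λ) = 0.3988/(5.19 − 2.07) = 0.3988/3.12 = 0.1278 hr

Final: 0.1278 hr


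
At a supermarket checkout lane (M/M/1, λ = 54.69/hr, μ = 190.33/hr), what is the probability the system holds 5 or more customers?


ρ = 54.69/190.33 = 0.2873
P(N ≥ n) = ρ^n = 0.2873^5 = 0.001959

Final: 0.001959


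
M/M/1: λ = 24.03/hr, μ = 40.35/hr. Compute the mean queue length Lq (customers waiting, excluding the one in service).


ρ = 24.03/40.35 = 0.5955
Lq = ρ²/(1−ρ) = 0.3547/0.4045 = 0.8769

Final: 0.8769


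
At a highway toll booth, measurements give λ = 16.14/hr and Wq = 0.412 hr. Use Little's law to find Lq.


Lq = λWq = 16.14·0.412 = 6.6497

Final: 6.6497


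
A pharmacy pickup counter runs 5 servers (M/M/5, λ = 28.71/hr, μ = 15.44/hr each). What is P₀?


a = λ/μ = 28.71/15.44 = 1.8595; ρ = a/c = 0.3719
Σ_{k=0}^{4} a^k/k! (terms k=0..4) = 1.00000 + 1.85946 + 1.72879 + 1.07154 + 0.49812 = 6.15790
Tail: a^5/(5!(1−ρ)) = 22.22949/(120·0.6281) = 0.29493
P₀ = 1/(6.15790 + 0.29493) = 1/6.45282 = 0.154971

Final: 0.154971


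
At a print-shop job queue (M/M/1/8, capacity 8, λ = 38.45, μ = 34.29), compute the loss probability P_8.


ρ = λ/μ = 38.45/34.29 = 1.1213
P_K = (1−ρ)ρ^K/(1−ρ^(K+1)) = (-0.1213·2.499372)/(1 − 2.802591)
= -0.303219/-1.802591 = 0.168213

Final: 0.168213


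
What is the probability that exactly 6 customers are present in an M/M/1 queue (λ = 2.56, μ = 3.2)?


ρ = 2.56/3.2 = 0.8000
P_n = (1−ρ)·ρ^n = (1 − 0.8000)·0.8000^6 = 0.2000·0.262144 = 0.052429

Final: 0.052429


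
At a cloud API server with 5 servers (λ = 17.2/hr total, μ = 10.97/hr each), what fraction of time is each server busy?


ρ = λ/(cμ) = 17.2/(5·10.97) = 17.2/54.85 = 0.3136

Final: 0.3136


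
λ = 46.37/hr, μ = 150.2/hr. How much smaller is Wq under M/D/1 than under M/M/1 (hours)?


ρ = 46.37/150.2 = 0.3087
Wq(M/M/1) = ρ/(μ−λ) = 0.3087/103.83 = 0.002973 hr
Wq(M/D/1) = ρ/(2(μ−λ)) = 0.001487 hr
Savings = 0.002973 − 0.001487 = 0.001487 hr

Final: 0.001487 hr


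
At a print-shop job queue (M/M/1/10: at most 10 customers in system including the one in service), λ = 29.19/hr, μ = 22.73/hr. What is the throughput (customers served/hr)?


ρ = 1.2842; P_K = (1−ρ)ρ^10/(1−ρ^11) = 0.236398
λ_eff = λ(1 − P_K) = 29.19·(1 − 0.236398) = 29.19·0.763602 = 22.2896 /hr

Final: 22.2896 /hr


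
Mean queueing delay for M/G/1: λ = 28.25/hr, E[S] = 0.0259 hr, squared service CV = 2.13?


ρ = λ·E[S] = 28.25·0.0259 = 0.7317
E[S²] = E[S]²(1+C_s²) = 0.0259²·(1+2.13) = 0.002100
Wq = λ·E[S²]/(2(1−ρ)) = 28.25·0.002100/(2·0.2683) = 0.11053 hr

Final: 0.11053 hr


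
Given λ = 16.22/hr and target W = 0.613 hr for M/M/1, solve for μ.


W = 1/(μ−λ) ⇒ μ − λ = 1/W = 1/0.613 = 1.6313
μ = λ + 1/W = 16.22 + 1.6313 = 17.8513 per hr

Final: 17.8513 /hr


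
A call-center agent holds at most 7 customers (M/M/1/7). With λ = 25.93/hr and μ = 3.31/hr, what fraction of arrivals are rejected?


ρ = λ/μ = 25.93/3.31 = 7.8338
P_K = (1−ρ)ρ^K/(1−ρ^(K+1)) = (-6.8338·1810596.435127)/(1 − 14183917.088474)
= -12373320.653346/-14183916.088474 = 0.872349

Final: 0.872349


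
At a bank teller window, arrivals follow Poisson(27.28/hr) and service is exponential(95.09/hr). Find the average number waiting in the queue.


ρ = 27.28/95.09 = 0.2869
Lq = ρ²/(1−ρ) = 0.08230/0.7131 = 0.1154

Final: 0.1154


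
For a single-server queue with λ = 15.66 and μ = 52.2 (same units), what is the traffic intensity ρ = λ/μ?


ρ = λ/μ = 15.66/52.2 = 0.3000

Final: 0.3000


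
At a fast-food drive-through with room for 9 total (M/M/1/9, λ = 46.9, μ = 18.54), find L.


ρ = 46.9/18.54 = 2.5297
L = ρ[1 − (K+1)ρ^K + Kρ^(K+1)] / [(1−ρ)(1−ρ^(K+1))]
Numerator: 2.5297·(1 − 10·4241.974135 + 9·10730.775995) = 137002.242612
Denominator: (-1.5297)·(-10729.775995) = 16412.969106
L = 137002.242612/16412.969106 = 8.3472

Final: 8.3472


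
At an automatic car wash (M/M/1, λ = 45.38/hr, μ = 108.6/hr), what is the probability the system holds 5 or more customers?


ρ = 45.38/108.6 = 0.4179
P(N ≥ n) = ρ^n = 0.4179^5 = 0.012740

Final: 0.012740


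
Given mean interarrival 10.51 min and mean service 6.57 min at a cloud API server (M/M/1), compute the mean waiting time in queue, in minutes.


λ = 60/10.51 = 5.7088 /hr
μ = 60/6.57 = 9.1324 /hr
ρ = λ/μ = 5.7088/9.1324 = 0.6251
Wq = ρ/(μ−λ) = 0.6251/(9.1324−5.7088) = 0.18259 hr
In minutes: 0.18259·60 = 10.956 min

Final: 10.956 min


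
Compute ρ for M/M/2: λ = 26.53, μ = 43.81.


ρ = λ/(cμ) = 26.53/(2·43.81) = 26.53/87.62 = 0.3028

Final: 0.3028


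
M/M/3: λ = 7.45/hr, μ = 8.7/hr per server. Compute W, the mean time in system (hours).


a = 0.8563; ρ = 0.2854; P₀ = 0.422043
Lq = P₀·a^c·ρ/(c!(1−ρ)²) = 0.02469
Wq = Lq/λ = 0.02469/7.45 = 0.003314 hr
W = Wq + 1/μ = 0.003314 + 0.11494 = 0.11826 hr

Final: 0.11826 hr


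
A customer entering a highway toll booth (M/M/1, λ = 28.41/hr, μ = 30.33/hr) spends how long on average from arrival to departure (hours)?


W = 1/(μ−λ) = 1/(30.33 − 28.41) = 1/1.92 = 0.5208 hr

Final: 0.5208 hr


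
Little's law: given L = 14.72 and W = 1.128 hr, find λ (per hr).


λ = L/W = 14.72/1.128 = 13.0496 /hr

Final: 13.0496 /hr


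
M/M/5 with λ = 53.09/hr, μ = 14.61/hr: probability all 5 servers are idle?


a = λ/μ = 53.09/14.61 = 3.6338; ρ = a/c = 0.7268
Σ_{k=0}^{4} a^k/k! (terms k=0..4) = 1.00000 + 3.63381 + 6.60230 + 7.99717 + 7.26505 = 26.49833
Tail: a^5/(5!(1−ρ)) = 633.59618/(120·0.2732) = 19.32373
P₀ = 1/(26.49833 + 19.32373) = 1/45.82206 = 0.021824

Final: 0.021824


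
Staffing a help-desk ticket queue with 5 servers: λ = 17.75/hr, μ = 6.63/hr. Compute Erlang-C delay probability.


a = λ/μ = 2.6772; ρ = a/5 = 0.5354
P₀ = 0.066370 (from M/M/c formula)
C(c,a) = [a^c/(c!(1−ρ))]·P₀ = [137.53846/(120·0.4646)]·0.066370
= 2.46721·0.066370 = 0.163750

Final: 0.163750


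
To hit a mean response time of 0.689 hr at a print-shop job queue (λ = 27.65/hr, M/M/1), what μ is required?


W = 1/(μ−λ) ⇒ μ − λ = 1/W = 1/0.689 = 1.4514
μ = λ + 1/W = 27.65 + 1.4514 = 29.1014 per hr

Final: 29.1014 /hr


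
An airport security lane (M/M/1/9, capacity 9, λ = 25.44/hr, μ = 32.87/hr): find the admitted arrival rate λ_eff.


ρ = 0.7740; P_K = (1−ρ)ρ^9/(1−ρ^10) = 0.024406
λ_eff = λ(1 − P_K) = 25.44·(1 − 0.024406) = 25.44·0.975594 = 24.8191 /hr

Final: 24.8191 /hr


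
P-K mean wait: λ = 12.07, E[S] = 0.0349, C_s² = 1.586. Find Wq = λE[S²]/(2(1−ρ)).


ρ = λ·E[S] = 12.07·0.0349 = 0.4212
E[S²] = E[S]²(1+C_s²) = 0.0349²·(1+1.586) = 0.003150
Wq = λ·E[S²]/(2(1−ρ)) = 12.07·0.003150/(2·0.5788) = 0.03284 hr

Final: 0.03284 hr


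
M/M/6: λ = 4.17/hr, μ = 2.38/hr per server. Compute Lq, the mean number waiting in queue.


a = λ/μ = 1.7521; ρ = a/6 = 0.2920
P₀ = 0.173295
Lq = P₀·a^c·ρ / (c!·(1−ρ)²) = 0.173295·28.93041·0.2920/(720·0.50124)
= 0.004057

Final: 0.004057


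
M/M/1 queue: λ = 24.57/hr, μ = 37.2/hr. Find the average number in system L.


ρ = λ/μ = 24.57/37.2 = 0.6605
L = ρ/(1−ρ) = 0.6605/(1 − 0.6605) = 0.6605/0.3395 = 1.9454

Final: 1.9454


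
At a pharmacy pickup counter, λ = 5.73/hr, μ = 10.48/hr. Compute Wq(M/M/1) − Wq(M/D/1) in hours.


ρ = 5.73/10.48 = 0.5468
Wq(M/M/1) = ρ/(μ−λ) = 0.5468/4.75 = 0.11511 hr
Wq(M/D/1) = ρ/(2(μ−λ)) = 0.05755 hr
Savings = 0.11511 − 0.05755 = 0.05755 hr

Final: 0.05755 hr


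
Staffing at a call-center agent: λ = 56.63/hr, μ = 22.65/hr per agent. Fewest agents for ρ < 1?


Stability requires cμ > λ ⇔ c > λ/μ.
λ/μ = 56.63/22.65 = 2.5002
Minimum integer c = ⌊2.5002⌋ + 1 = 3
Check: 3·22.65 = 67.95 > 56.63, while 2·22.65 = 45.30 ≤ 56.63

Final: 3 servers


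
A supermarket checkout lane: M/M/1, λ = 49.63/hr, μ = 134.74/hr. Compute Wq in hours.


ρ = 49.63/134.74 = 0.3683
Wq = ρ/(μ−λ) = 0.3683/(134.74 − 49.63) = 0.3683/85.11 = 0.004328 hr

Final: 0.004328 hr


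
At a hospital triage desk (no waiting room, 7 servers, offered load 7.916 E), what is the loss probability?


B(c,a) = (a^c/c!) / Σ_{k=0}^{c} a^k/k!
a^7/7! = 386.464817
Σ terms (k=0..7): 1.00000 + 7.91600 + 31.33153 + 82.67346 + 163.61077 + 259.02858 + 341.74504 + 386.46482 = 1273.770193
B = 386.464817/1273.770193 = 0.303402

Final: 0.303402


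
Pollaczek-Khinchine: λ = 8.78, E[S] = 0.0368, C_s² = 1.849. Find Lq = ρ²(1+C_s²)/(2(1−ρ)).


ρ = λ·E[S] = 8.78·0.0368 = 0.3231
Lq = ρ²(1+C_s²)/(2(1−ρ)) = 0.1044·(1+1.849)/(2·0.6769)
= 0.1044·2.8490/1.3538 = 0.21970

Final: 0.21970


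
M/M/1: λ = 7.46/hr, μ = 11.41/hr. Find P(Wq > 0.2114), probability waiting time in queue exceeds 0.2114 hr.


ρ = 7.46/11.41 = 0.6538
P(Wq > t) = ρ·e^{−(μ−λ)t} = 0.6538·e^{−0.8350}
= 0.6538·0.433861 = 0.283664

Final: 0.283664


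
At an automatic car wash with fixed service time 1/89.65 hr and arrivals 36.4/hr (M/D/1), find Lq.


ρ = 36.4/89.65 = 0.4060
M/D/1: Lq = ρ²/(2(1−ρ)) = 0.1649/(2·0.5940) = 0.13877

Final: 0.13877


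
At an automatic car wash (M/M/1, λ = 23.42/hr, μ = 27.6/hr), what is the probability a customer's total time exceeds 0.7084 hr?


W ~ Exponential(μ−λ) for M/M/1.
μ − λ = 27.6 − 23.42 = 4.1800
P(W > t) = e^{−(μ−λ)t} = e^{−2.9611} = 0.051761

Final: 0.051761


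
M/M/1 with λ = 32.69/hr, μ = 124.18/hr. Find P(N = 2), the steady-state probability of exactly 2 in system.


ρ = 32.69/124.18 = 0.2632
P_n = (1−ρ)·ρ^n = (1 − 0.2632)·0.2632^2 = 0.7368·0.069299 = 0.051056

Final: 0.051056


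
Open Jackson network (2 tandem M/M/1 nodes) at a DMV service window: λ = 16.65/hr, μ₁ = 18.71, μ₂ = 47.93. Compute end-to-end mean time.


Each node sees arrival rate λ = 16.65/hr (tandem ⇒ throughput preserved).
W₁ = 1/(μ₁−λ) = 1/(18.71−16.65) = 0.48544 hr
W₂ = 1/(μ₂−λ) = 1/(47.93−16.65) = 0.03197 hr
W_total = W₁ + W₂ = 0.48544 + 0.03197 = 0.51741 hr

Final: 0.51741 hr


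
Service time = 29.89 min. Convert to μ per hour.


μ = 1/(service time) in consistent units.
1 hour = 60 min, so μ = 60/29.89 = 2.0074 per hour

Final: 2.0074 /hr


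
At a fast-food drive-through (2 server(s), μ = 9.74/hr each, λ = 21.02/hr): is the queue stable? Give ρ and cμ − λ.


Total capacity cμ = 2·9.74 = 19.48/hr
ρ = λ/(cμ) = 21.02/19.48 = 1.0791
Stable ⇔ ρ < 1: NO
Spare capacity = cμ − λ = 19.48 − 21.02 = -1.54/hr

Final: ρ = 1.0791; unstable; margin = -1.54/hr


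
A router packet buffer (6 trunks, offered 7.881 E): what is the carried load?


B(6,7.881) = 0.383215 (Erlang-B)
Carried load = a(1 − B) = 7.881·(1 − 0.383215) = 7.881·0.616785 = 4.8609 E

Final: 4.8609 Erlangs


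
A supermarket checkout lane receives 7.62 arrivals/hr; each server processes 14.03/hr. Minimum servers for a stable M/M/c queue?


Stability requires cμ > λ ⇔ c > λ/μ.
λ/μ = 7.62/14.03 = 0.5431
Minimum integer c = ⌊0.5431⌋ + 1 = 1
Check: 1·14.03 = 14.03 > 7.62, while 0·14.03 = 0.00 ≤ 7.62

Final: 1 servers


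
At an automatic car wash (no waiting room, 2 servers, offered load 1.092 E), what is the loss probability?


B(c,a) = (a^c/c!) / Σ_{k=0}^{c} a^k/k!
a^2/2! = 0.596232
Σ terms (k=0..2): 1.00000 + 1.09200 + 0.59623 = 2.688232
B = 0.596232/2.688232 = 0.221793

Final: 0.221793


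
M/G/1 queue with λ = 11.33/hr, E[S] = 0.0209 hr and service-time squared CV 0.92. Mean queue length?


ρ = λ·E[S] = 11.33·0.0209 = 0.2368
Lq = ρ²(1+C_s²)/(2(1−ρ)) = 0.05607·(1+0.92)/(2·0.7632)
= 0.05607·1.9200/1.5264 = 0.07053

Final: 0.07053


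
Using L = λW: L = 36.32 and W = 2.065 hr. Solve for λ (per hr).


λ = L/W = 36.32/2.065 = 17.5884 /hr

Final: 17.5884 /hr


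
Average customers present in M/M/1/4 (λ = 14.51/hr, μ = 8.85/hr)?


ρ = 14.51/8.85 = 1.6395
L = ρ[1 − (K+1)ρ^K + Kρ^(K+1)] / [(1−ρ)(1−ρ^(K+1))]
Numerator: 1.6395·(1 − 5·7.225977 + 4·11.847336) = 20.099973
Denominator: (-0.6395)·(-10.847336) = 6.937392
L = 20.099973/6.937392 = 2.8973

Final: 2.8973


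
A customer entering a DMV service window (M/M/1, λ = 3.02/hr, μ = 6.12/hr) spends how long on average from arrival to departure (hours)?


W = 1/(μ−λ) = 1/(6.12 − 3.02) = 1/3.10 = 0.3226 hr

Final: 0.3226 hr


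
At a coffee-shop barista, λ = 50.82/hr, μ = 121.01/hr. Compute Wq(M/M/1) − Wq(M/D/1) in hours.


ρ = 50.82/121.01 = 0.4200
Wq(M/M/1) = ρ/(μ−λ) = 0.4200/70.19 = 0.005983 hr
Wq(M/D/1) = ρ/(2(μ−λ)) = 0.002992 hr
Savings = 0.005983 − 0.002992 = 0.002992 hr

Final: 0.002992 hr


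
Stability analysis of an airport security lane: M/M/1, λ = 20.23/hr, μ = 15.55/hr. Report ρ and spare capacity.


Total capacity cμ = 1·15.55 = 15.55/hr
ρ = λ/(cμ) = 20.23/15.55 = 1.3010
Stable ⇔ ρ < 1: NO
Spare capacity = cμ − λ = 15.55 − 20.23 = -4.68/hr

Final: ρ = 1.3010; unstable; margin = -4.68/hr


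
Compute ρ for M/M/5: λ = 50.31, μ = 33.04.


ρ = λ/(cμ) = 50.31/(5·33.04) = 50.31/165.20 = 0.3045

Final: 0.3045


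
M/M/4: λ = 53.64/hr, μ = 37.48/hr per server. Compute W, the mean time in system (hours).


a = 1.4312; ρ = 0.3578; P₀ = 0.237190
Lq = P₀·a^c·ρ/(c!(1−ρ)²) = 0.03597
Wq = Lq/λ = 0.03597/53.64 = 0.0006705 hr
W = Wq + 1/μ = 0.0006705 + 0.02668 = 0.02735 hr

Final: 0.02735 hr


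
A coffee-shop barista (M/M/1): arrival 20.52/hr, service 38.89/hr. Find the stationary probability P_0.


ρ = 20.52/38.89 = 0.5276
P_n = (1−ρ)·ρ^n = (1 − 0.5276)·0.5276^0 = 0.4724·1.000000 = 0.472358

Final: 0.472358


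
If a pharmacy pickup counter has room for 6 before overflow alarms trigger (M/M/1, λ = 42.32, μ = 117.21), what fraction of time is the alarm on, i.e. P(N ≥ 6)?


ρ = 42.32/117.21 = 0.3611
P(N ≥ n) = ρ^n = 0.3611^6 = 0.002216

Final: 0.002216


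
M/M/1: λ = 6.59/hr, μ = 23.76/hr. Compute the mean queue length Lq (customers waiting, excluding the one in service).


ρ = 6.59/23.76 = 0.2774
Lq = ρ²/(1−ρ) = 0.07693/0.7226 = 0.1065

Final: 0.1065


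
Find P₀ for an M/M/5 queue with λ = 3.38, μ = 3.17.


a = λ/μ = 3.38/3.17 = 1.0662; ρ = a/c = 0.2132
Σ_{k=0}^{4} a^k/k! (terms k=0..4) = 1.00000 + 1.06625 + 0.56844 + 0.20203 + 0.05385 = 2.89057
Tail: a^5/(5!(1−ρ)) = 1.37812/(120·0.7868) = 0.01460
P₀ = 1/(2.89057 + 0.01460) = 1/2.90517 = 0.344214

Final: 0.344214


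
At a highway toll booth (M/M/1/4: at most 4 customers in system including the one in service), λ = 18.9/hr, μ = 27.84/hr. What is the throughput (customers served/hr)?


ρ = 0.6789; P_K = (1−ρ)ρ^4/(1−ρ^5) = 0.079701
λ_eff = λ(1 − P_K) = 18.9·(1 − 0.079701) = 18.9·0.920299 = 17.3936 /hr

Final: 17.3936 /hr


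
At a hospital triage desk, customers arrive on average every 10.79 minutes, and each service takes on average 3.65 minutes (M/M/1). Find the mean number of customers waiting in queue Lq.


λ = 60/10.79 = 5.5607 /hr
μ = 60/3.65 = 16.4384 /hr
ρ = λ/μ = 5.5607/16.4384 = 0.3383
Lq = ρ²/(1−ρ) = 0.1144/0.6617 = 0.1729

Final: 0.1729


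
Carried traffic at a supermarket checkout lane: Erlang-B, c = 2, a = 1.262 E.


B(2,1.262) = 0.260379 (Erlang-B)
Carried load = a(1 − B) = 1.262·(1 − 0.260379) = 1.262·0.739621 = 0.9334 E

Final: 0.9334 Erlangs


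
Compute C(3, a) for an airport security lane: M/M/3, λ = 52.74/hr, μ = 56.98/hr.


a = λ/μ = 0.9256; ρ = a/3 = 0.3085
P₀ = 0.392916 (from M/M/c formula)
C(c,a) = [a^c/(c!(1−ρ))]·P₀ = [0.79296/(6·0.6915)]·0.392916
= 0.19113·0.392916 = 0.075098

Final: 0.075098


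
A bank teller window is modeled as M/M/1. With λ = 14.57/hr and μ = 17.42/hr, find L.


ρ = λ/μ = 14.57/17.42 = 0.8364
L = ρ/(1−ρ) = 0.8364/(1 − 0.8364) = 0.8364/0.1636 = 5.1123

Final: 5.1123


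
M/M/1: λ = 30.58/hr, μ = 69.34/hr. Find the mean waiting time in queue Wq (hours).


ρ = 30.58/69.34 = 0.4410
Wq = ρ/(μ−λ) = 0.4410/(69.34 − 30.58) = 0.4410/38.76 = 0.01138 hr

Final: 0.01138 hr


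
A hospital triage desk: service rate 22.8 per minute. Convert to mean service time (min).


Mean service time = 1/μ = 1/22.8 minute = 0.04386 minute
In minutes: 0.04386 × 1 = 0.04386 min

Final: 0.04386 min


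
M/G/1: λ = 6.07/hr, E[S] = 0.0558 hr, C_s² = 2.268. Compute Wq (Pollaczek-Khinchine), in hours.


ρ = λ·E[S] = 6.07·0.0558 = 0.3387
E[S²] = E[S]²(1+C_s²) = 0.0558²·(1+2.268) = 0.010175
Wq = λ·E[S²]/(2(1−ρ)) = 6.07·0.010175/(2·0.6613) = 0.04670 hr

Final: 0.04670 hr


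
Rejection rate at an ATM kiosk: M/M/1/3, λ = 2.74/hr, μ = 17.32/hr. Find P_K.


ρ = λ/μ = 2.74/17.32 = 0.1582
P_K = (1−ρ)ρ^K/(1−ρ^(K+1)) = (0.8418·0.003959)/(1 − 0.0006263)
= 0.003333/0.999374 = 0.003335

Final: 0.003335


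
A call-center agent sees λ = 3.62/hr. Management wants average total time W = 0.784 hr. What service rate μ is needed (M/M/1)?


W = 1/(μ−λ) ⇒ μ − λ = 1/W = 1/0.784 = 1.2755
μ = λ + 1/W = 3.62 + 1.2755 = 4.8955 per hr

Final: 4.8955 /hr


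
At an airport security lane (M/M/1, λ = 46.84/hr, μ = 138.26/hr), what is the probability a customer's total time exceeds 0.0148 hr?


W ~ Exponential(μ−λ) for M/M/1.
μ − λ = 138.26 − 46.84 = 91.4200
P(W > t) = e^{−(μ−λ)t} = e^{−1.3530} = 0.258460

Final: 0.258460


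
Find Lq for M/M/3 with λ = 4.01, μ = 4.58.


a = λ/μ = 0.8755; ρ = a/3 = 0.2918
P₀ = 0.413770
Lq = P₀·a^c·ρ / (c!·(1−ρ)²) = 0.413770·0.67118·0.2918/(6·0.50148)
= 0.02694

Final: 0.02694


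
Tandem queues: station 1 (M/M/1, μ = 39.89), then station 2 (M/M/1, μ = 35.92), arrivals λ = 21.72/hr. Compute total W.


Each node sees arrival rate λ = 21.72/hr (tandem ⇒ throughput preserved).
W₁ = 1/(μ₁−λ) = 1/(39.89−21.72) = 0.05504 hr
W₂ = 1/(μ₂−λ) = 1/(35.92−21.72) = 0.07042 hr
W_total = W₁ + W₂ = 0.05504 + 0.07042 = 0.12546 hr

Final: 0.12546 hr


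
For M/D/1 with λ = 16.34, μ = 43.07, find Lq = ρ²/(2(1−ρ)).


ρ = 16.34/43.07 = 0.3794
M/D/1: Lq = ρ²/(2(1−ρ)) = 0.1439/(2·0.6206) = 0.11596

Final: 0.11596


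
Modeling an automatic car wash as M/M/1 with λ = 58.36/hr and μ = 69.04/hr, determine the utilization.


ρ = λ/μ = 58.36/69.04 = 0.8453

Final: 0.8453


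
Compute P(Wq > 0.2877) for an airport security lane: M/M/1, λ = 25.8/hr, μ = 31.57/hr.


ρ = 25.8/31.57 = 0.8172
P(Wq > t) = ρ·e^{−(μ−λ)t} = 0.8172·e^{−1.6600}
= 0.8172·0.190133 = 0.155383

Final: 0.155383


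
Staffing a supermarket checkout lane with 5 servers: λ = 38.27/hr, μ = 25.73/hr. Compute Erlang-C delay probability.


a = λ/μ = 1.4874; ρ = a/5 = 0.2975
P₀ = 0.225623 (from M/M/c formula)
C(c,a) = [a^c/(c!(1−ρ))]·P₀ = [7.27936/(120·0.7025)]·0.225623
= 0.08635·0.225623 = 0.019482

Final: 0.019482


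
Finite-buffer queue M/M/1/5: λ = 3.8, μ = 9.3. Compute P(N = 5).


ρ = λ/μ = 3.8/9.3 = 0.4086
P_K = (1−ρ)ρ^K/(1−ρ^(K+1)) = (0.5914·0.011389)/(1 − 0.004654)
= 0.006736/0.995346 = 0.006767

Final: 0.006767


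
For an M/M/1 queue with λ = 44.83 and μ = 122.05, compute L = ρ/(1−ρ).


ρ = λ/μ = 44.83/122.05 = 0.3673
L = ρ/(1−ρ) = 0.3673/(1 − 0.3673) = 0.3673/0.6327 = 0.5805

Final: 0.5805


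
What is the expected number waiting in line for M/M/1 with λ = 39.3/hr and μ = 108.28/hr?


ρ = 39.3/108.28 = 0.3629
Lq = ρ²/(1−ρ) = 0.1317/0.6371 = 0.2068

Final: 0.2068


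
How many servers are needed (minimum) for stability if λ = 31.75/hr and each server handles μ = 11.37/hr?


Stability requires cμ > λ ⇔ c > λ/μ.
λ/μ = 31.75/11.37 = 2.7924
Minimum integer c = ⌊2.7924⌋ + 1 = 3
Check: 3·11.37 = 34.11 > 31.75, while 2·11.37 = 22.74 ≤ 31.75

Final: 3 servers


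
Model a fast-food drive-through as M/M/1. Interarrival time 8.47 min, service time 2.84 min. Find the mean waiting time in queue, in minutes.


λ = 60/8.47 = 7.0838 /hr
μ = 60/2.84 = 21.1268 /hr
ρ = λ/μ = 7.0838/21.1268 = 0.3353
Wq = ρ/(μ−λ) = 0.3353/(21.1268−7.0838) = 0.02388 hr
In minutes: 0.02388·60 = 1.433 min

Final: 1.433 min


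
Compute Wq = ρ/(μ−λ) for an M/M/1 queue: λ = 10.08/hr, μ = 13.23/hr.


ρ = 10.08/13.23 = 0.7619
Wq = ρ/(μ−λ) = 0.7619/(13.23 − 10.08) = 0.7619/3.15 = 0.2419 hr

Final: 0.2419 hr


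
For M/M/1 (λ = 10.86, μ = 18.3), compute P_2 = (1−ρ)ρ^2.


ρ = 10.86/18.3 = 0.5934
P_n = (1−ρ)·ρ^n = (1 − 0.5934)·0.5934^2 = 0.4066·0.352174 = 0.143179

Final: 0.143179


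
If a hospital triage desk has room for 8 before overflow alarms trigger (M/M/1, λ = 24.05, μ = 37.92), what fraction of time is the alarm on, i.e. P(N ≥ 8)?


ρ = 24.05/37.92 = 0.6342
P(N ≥ n) = ρ^n = 0.6342^8 = 0.026180

Final: 0.026180


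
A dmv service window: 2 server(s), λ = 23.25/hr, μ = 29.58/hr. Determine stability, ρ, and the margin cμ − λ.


Total capacity cμ = 2·29.58 = 59.16/hr
ρ = λ/(cμ) = 23.25/59.16 = 0.3930
Stable ⇔ ρ < 1: YES
Spare capacity = cμ − λ = 59.16 − 23.25 = 35.91/hr

Final: ρ = 0.3930; stable; margin = 35.91/hr


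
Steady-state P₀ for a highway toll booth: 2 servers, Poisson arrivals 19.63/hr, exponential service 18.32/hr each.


a = λ/μ = 19.63/18.32 = 1.0715; ρ = a/c = 0.5358
Σ_{k=0}^{1} a^k/k! (terms k=0..1) = 1.00000 + 1.07151 = 2.07151
Tail: a^2/(2!(1−ρ)) = 1.14813/(2·0.4642) = 1.23655
P₀ = 1/(2.07151 + 1.23655) = 1/3.30805 = 0.302293

Final: 0.302293


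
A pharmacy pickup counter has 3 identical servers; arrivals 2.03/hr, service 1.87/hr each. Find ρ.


ρ = λ/(cμ) = 2.03/(3·1.87) = 2.03/5.61 = 0.3619

Final: 0.3619


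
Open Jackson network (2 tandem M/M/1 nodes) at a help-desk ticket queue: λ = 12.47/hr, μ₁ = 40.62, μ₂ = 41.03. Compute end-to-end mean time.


Each node sees arrival rate λ = 12.47/hr (tandem ⇒ throughput preserved).
W₁ = 1/(μ₁−λ) = 1/(40.62−12.47) = 0.03552 hr
W₂ = 1/(μ₂−λ) = 1/(41.03−12.47) = 0.03501 hr
W_total = W₁ + W₂ = 0.03552 + 0.03501 = 0.07054 hr

Final: 0.07054 hr


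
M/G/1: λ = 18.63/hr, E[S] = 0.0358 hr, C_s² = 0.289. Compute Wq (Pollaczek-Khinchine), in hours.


ρ = λ·E[S] = 18.63·0.0358 = 0.6670
E[S²] = E[S]²(1+C_s²) = 0.0358²·(1+0.289) = 0.001652
Wq = λ·E[S²]/(2(1−ρ)) = 18.63·0.001652/(2·0.3330) = 0.04621 hr

Final: 0.04621 hr


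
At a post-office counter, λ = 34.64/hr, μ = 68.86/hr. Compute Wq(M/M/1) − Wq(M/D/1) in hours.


ρ = 34.64/68.86 = 0.5030
Wq(M/M/1) = ρ/(μ−λ) = 0.5030/34.22 = 0.01470 hr
Wq(M/D/1) = ρ/(2(μ−λ)) = 0.007350 hr
Savings = 0.01470 − 0.007350 = 0.007350 hr

Final: 0.007350 hr


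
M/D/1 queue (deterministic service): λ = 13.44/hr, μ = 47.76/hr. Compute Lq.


ρ = 13.44/47.76 = 0.2814
M/D/1: Lq = ρ²/(2(1−ρ)) = 0.07919/(2·0.7186) = 0.05510

Final: 0.05510


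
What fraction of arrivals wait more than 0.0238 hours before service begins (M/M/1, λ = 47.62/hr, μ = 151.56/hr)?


ρ = 47.62/151.56 = 0.3142
P(Wq > t) = ρ·e^{−(μ−λ)t} = 0.3142·e^{−2.4738}
= 0.3142·0.084266 = 0.026476

Final: 0.026476


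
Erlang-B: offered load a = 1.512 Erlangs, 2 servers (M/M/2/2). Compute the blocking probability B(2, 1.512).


B(c,a) = (a^c/c!) / Σ_{k=0}^{c} a^k/k!
a^2/2! = 1.143072
Σ terms (k=0..2): 1.00000 + 1.51200 + 1.14307 = 3.655072
B = 1.143072/3.655072 = 0.312736

Final: 0.312736


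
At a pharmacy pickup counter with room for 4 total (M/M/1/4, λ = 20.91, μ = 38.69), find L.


ρ = 20.91/38.69 = 0.5404
L = ρ[1 − (K+1)ρ^K + Kρ^(K+1)] / [(1−ρ)(1−ρ^(K+1))]
Numerator: 0.5404·(1 − 5·0.085314 + 4·0.046108) = 0.409586
Denominator: (0.4596)·(0.953892) = 0.438361
L = 0.409586/0.438361 = 0.9344

Final: 0.9344


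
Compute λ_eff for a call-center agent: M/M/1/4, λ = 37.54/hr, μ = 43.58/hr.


ρ = 0.8614; P_K = (1−ρ)ρ^4/(1−ρ^5) = 0.145152
λ_eff = λ(1 − P_K) = 37.54·(1 − 0.145152) = 37.54·0.854848 = 32.0910 /hr

Final: 32.0910 /hr


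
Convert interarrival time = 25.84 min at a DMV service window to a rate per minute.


λ = 1/(interarrival time) in consistent units.
1 minute = 1 min, so λ = 1/25.84 = 0.03870 per minute

Final: 0.03870 /min


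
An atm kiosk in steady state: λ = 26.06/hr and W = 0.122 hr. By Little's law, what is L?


L = λW = 26.06·0.122 = 3.1793

Final: 3.1793


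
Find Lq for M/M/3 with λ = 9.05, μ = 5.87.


a = λ/μ = 1.5417; ρ = a/3 = 0.5139
P₀ = 0.200532
Lq = P₀·a^c·ρ / (c!·(1−ρ)²) = 0.200532·3.66464·0.5139/(6·0.23628)
= 0.26639

Final: 0.26639


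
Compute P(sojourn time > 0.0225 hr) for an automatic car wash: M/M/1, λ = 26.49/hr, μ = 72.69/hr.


W ~ Exponential(μ−λ) for M/M/1.
μ − λ = 72.69 − 26.49 = 46.2000
P(W > t) = e^{−(μ−λ)t} = e^{−1.0395} = 0.353631

Final: 0.353631


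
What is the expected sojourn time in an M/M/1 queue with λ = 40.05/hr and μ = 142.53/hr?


W = 1/(μ−λ) = 1/(142.53 − 40.05) = 1/102.48 = 0.009758 hr

Final: 0.009758 hr


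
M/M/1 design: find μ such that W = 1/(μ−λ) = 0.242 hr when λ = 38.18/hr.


W = 1/(μ−λ) ⇒ μ − λ = 1/W = 1/0.242 = 4.1322
μ = λ + 1/W = 38.18 + 4.1322 = 42.3122 per hr

Final: 42.3122 /hr


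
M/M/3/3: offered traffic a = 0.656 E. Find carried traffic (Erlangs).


B(3,0.656) = 0.024528 (Erlang-B)
Carried load = a(1 − B) = 0.656·(1 − 0.024528) = 0.656·0.975472 = 0.6399 E

Final: 0.6399 Erlangs


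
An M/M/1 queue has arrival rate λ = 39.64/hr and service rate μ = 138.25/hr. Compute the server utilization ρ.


ρ = λ/μ = 39.64/138.25 = 0.2867

Final: 0.2867


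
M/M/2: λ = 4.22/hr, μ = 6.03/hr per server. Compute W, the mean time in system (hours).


a = 0.6998; ρ = 0.3499; P₀ = 0.481572
Lq = P₀·a^c·ρ/(c!(1−ρ)²) = 0.09764
Wq = Lq/λ = 0.09764/4.22 = 0.02314 hr
W = Wq + 1/μ = 0.02314 + 0.16584 = 0.18898 hr

Final: 0.18898 hr


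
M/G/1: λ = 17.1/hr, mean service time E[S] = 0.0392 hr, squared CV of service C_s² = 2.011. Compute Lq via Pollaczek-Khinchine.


ρ = λ·E[S] = 17.1·0.0392 = 0.6703
Lq = ρ²(1+C_s²)/(2(1−ρ)) = 0.4493·(1+2.011)/(2·0.3297)
= 0.4493·3.0110/0.6594 = 2.05188

Final: 2.05188


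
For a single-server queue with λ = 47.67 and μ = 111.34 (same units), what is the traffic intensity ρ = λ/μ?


ρ = λ/μ = 47.67/111.34 = 0.4281

Final: 0.4281


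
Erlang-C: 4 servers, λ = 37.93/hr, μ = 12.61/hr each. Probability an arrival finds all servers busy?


a = λ/μ = 3.0079; ρ = a/4 = 0.7520
P₀ = 0.037286 (from M/M/c formula)
C(c,a) = [a^c/(c!(1−ρ))]·P₀ = [81.85987/(24·0.2480)]·0.037286
= 13.75237·0.037286 = 0.512767

Final: 0.512767


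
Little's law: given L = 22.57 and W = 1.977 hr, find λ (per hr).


λ = L/W = 22.57/1.977 = 11.4163 /hr

Final: 11.4163 /hr


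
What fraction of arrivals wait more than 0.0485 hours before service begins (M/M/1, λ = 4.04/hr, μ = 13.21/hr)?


ρ = 4.04/13.21 = 0.3058
P(Wq > t) = ρ·e^{−(μ−λ)t} = 0.3058·e^{−0.4447}
= 0.3058·0.640988 = 0.196033

Final: 0.196033


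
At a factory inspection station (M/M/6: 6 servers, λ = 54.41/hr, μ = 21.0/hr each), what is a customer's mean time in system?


a = 2.5910; ρ = 0.4318; P₀ = 0.074424
Lq = P₀·a^c·ρ/(c!(1−ρ)²) = 0.04183
Wq = Lq/λ = 0.04183/54.41 = 0.0007688 hr
W = Wq + 1/μ = 0.0007688 + 0.04762 = 0.04839 hr

Final: 0.04839 hr


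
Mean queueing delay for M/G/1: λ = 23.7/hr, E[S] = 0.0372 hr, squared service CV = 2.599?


ρ = λ·E[S] = 23.7·0.0372 = 0.8816
E[S²] = E[S]²(1+C_s²) = 0.0372²·(1+2.599) = 0.004980
Wq = λ·E[S²]/(2(1−ρ)) = 23.7·0.004980/(2·0.1184) = 0.49863 hr

Final: 0.49863 hr


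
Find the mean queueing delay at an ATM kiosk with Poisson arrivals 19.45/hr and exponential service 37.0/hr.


ρ = 19.45/37.0 = 0.5257
Wq = ρ/(μ−λ) = 0.5257/(37.0 − 19.45) = 0.5257/17.55 = 0.02995 hr

Final: 0.02995 hr


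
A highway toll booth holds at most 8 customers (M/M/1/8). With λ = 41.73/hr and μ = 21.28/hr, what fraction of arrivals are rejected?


ρ = λ/μ = 41.73/21.28 = 1.9610
P_K = (1−ρ)ρ^K/(1−ρ^(K+1)) = (-0.9610·218.682529)/(1 − 428.835618)
= -210.153089/-427.835618 = 0.491201

Final: 0.491201


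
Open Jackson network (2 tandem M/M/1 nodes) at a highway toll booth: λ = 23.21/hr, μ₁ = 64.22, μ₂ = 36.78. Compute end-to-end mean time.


Each node sees arrival rate λ = 23.21/hr (tandem ⇒ throughput preserved).
W₁ = 1/(μ₁−λ) = 1/(64.22−23.21) = 0.02438 hr
W₂ = 1/(μ₂−λ) = 1/(36.78−23.21) = 0.07369 hr
W_total = W₁ + W₂ = 0.02438 + 0.07369 = 0.09808 hr

Final: 0.09808 hr


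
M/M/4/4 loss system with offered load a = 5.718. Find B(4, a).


B(c,a) = (a^c/c!) / Σ_{k=0}^{c} a^k/k!
a^4/4! = 44.541554
Σ terms (k=0..4): 1.00000 + 5.71800 + 16.34776 + 31.15883 + 44.54155 = 98.766150
B = 44.541554/98.766150 = 0.450980

Final: 0.450980


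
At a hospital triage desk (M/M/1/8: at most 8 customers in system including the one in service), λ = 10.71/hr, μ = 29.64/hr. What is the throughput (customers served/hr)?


ρ = 0.3613; P_K = (1−ρ)ρ^8/(1−ρ^9) = 0.0001856
λ_eff = λ(1 − P_K) = 10.71·(1 − 0.0001856) = 10.71·0.999814 = 10.7080 /hr

Final: 10.7080 /hr


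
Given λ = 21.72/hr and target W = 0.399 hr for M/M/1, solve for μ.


W = 1/(μ−λ) ⇒ μ − λ = 1/W = 1/0.399 = 2.5063
μ = λ + 1/W = 21.72 + 2.5063 = 24.2263 per hr

Final: 24.2263 /hr


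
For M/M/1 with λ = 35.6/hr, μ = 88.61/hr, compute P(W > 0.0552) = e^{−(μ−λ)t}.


W ~ Exponential(μ−λ) for M/M/1.
μ − λ = 88.61 − 35.6 = 53.0100
P(W > t) = e^{−(μ−λ)t} = e^{−2.9262} = 0.053603

Final: 0.053603


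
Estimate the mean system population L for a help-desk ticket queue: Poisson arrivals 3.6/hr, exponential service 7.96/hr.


ρ = λ/μ = 3.6/7.96 = 0.4523
L = ρ/(1−ρ) = 0.4523/(1 − 0.4523) = 0.4523/0.5477 = 0.8257

Final: 0.8257


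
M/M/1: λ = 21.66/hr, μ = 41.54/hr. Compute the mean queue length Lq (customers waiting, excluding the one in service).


ρ = 21.66/41.54 = 0.5214
Lq = ρ²/(1−ρ) = 0.2719/0.4786 = 0.5681

Final: 0.5681


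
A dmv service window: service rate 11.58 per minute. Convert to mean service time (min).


Mean service time = 1/μ = 1/11.58 minute = 0.08636 minute
In minutes: 0.08636 × 1 = 0.08636 min

Final: 0.08636 min


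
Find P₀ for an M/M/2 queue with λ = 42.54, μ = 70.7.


a = λ/μ = 42.54/70.7 = 0.6017; ρ = a/c = 0.3008
Σ_{k=0}^{1} a^k/k! (terms k=0..1) = 1.00000 + 0.60170 = 1.60170
Tail: a^2/(2!(1−ρ)) = 0.36204/(2·0.6992) = 0.25891
P₀ = 1/(1.60170 + 0.25891) = 1/1.86061 = 0.537458

Final: 0.537458


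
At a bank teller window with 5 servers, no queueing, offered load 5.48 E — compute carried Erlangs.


B(5,5.48) = 0.322545 (Erlang-B)
Carried load = a(1 − B) = 5.48·(1 − 0.322545) = 5.48·0.677455 = 3.7125 E

Final: 3.7125 Erlangs


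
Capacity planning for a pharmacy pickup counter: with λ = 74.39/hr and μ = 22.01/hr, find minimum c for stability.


Stability requires cμ > λ ⇔ c > λ/μ.
λ/μ = 74.39/22.01 = 3.3798
Minimum integer c = ⌊3.3798⌋ + 1 = 4
Check: 4·22.01 = 88.04 > 74.39, while 3·22.01 = 66.03 ≤ 74.39

Final: 4 servers


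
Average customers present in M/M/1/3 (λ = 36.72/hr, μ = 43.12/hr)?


ρ = 36.72/43.12 = 0.8516
L = ρ[1 − (K+1)ρ^K + Kρ^(K+1)] / [(1−ρ)(1−ρ^(K+1))]
Numerator: 0.8516·(1 − 4·0.617549 + 3·0.525891) = 0.091523
Denominator: (0.1484)·(0.474109) = 0.070369
L = 0.091523/0.070369 = 1.3006

Final: 1.3006


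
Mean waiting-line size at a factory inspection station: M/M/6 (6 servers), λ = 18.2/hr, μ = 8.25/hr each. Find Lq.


a = λ/μ = 2.2061; ρ = a/6 = 0.3677
P₀ = 0.109839
Lq = P₀·a^c·ρ / (c!·(1−ρ)²) = 0.109839·115.26691·0.3677/(720·0.39983)
= 0.01617

Final: 0.01617


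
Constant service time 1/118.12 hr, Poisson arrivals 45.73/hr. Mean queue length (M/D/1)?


ρ = 45.73/118.12 = 0.3871
M/D/1: Lq = ρ²/(2(1−ρ)) = 0.1499/(2·0.6129) = 0.12228

Final: 0.12228


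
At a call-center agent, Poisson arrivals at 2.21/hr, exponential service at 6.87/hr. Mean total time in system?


W = 1/(μ−λ) = 1/(6.87 − 2.21) = 1/4.66 = 0.2146 hr

Final: 0.2146 hr


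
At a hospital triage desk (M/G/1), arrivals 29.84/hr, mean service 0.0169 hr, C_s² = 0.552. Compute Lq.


ρ = λ·E[S] = 29.84·0.0169 = 0.5043
Lq = ρ²(1+C_s²)/(2(1−ρ)) = 0.2543·(1+0.552)/(2·0.4957)
= 0.2543·1.5520/0.9914 = 0.39812

Final: 0.39812


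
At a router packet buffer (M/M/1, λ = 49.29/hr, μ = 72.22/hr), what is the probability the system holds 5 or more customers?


ρ = 49.29/72.22 = 0.6825
P(N ≥ n) = ρ^n = 0.6825^5 = 0.148083

Final: 0.148083


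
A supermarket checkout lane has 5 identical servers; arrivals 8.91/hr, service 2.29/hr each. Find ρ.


ρ = λ/(cμ) = 8.91/(5·2.29) = 8.91/11.45 = 0.7782

Final: 0.7782


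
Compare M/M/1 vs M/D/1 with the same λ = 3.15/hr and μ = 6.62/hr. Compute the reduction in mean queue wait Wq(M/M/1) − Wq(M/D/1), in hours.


ρ = 3.15/6.62 = 0.4758
Wq(M/M/1) = ρ/(μ−λ) = 0.4758/3.47 = 0.13713 hr
Wq(M/D/1) = ρ/(2(μ−λ)) = 0.06856 hr
Savings = 0.13713 − 0.06856 = 0.06856 hr

Final: 0.06856 hr


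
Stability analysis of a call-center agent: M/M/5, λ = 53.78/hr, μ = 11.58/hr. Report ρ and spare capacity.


Total capacity cμ = 5·11.58 = 57.90/hr
ρ = λ/(cμ) = 53.78/57.90 = 0.9288
Stable ⇔ ρ < 1: YES
Spare capacity = cμ − λ = 57.90 − 53.78 = 4.12/hr

Final: ρ = 0.9288; stable; margin = 4.12/hr


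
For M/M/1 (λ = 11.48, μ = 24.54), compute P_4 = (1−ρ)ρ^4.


ρ = 11.48/24.54 = 0.4678
P_n = (1−ρ)·ρ^n = (1 − 0.4678)·0.4678^4 = 0.5322·0.047893 = 0.025488

Final: 0.025488


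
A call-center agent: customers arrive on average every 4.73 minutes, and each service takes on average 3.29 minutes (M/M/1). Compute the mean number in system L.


λ = 60/4.73 = 12.6850 /hr
μ = 60/3.29 = 18.2371 /hr
ρ = λ/μ = 12.6850/18.2371 = 0.6956
L = ρ/(1−ρ) = 0.6956/0.3044 = 2.2847

Final: 2.2847


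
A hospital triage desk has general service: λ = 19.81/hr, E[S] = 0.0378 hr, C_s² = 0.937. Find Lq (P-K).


ρ = λ·E[S] = 19.81·0.0378 = 0.7488
Lq = ρ²(1+C_s²)/(2(1−ρ)) = 0.5607·(1+0.937)/(2·0.2512)
= 0.5607·1.9370/0.5024 = 2.16204

Final: 2.16204


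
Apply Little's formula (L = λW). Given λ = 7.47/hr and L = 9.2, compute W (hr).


W = L/λ = 9.2/7.47 = 1.2316 hr

Final: 1.2316 hr


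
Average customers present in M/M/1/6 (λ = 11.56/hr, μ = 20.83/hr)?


ρ = 11.56/20.83 = 0.5550
L = ρ[1 − (K+1)ρ^K + Kρ^(K+1)] / [(1−ρ)(1−ρ^(K+1))]
Numerator: 0.5550·(1 − 7·0.029215 + 6·0.016214) = 0.495462
Denominator: (0.4450)·(0.983786) = 0.437816
L = 0.495462/0.437816 = 1.1317

Final: 1.1317


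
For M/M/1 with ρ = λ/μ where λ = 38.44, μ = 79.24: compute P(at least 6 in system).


ρ = 38.44/79.24 = 0.4851
P(N ≥ n) = ρ^n = 0.4851^6 = 0.013033

Final: 0.013033


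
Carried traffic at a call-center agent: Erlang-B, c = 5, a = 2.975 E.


B(5,2.975) = 0.107922 (Erlang-B)
Carried load = a(1 − B) = 2.975·(1 − 0.107922) = 2.975·0.892078 = 2.6539 E

Final: 2.6539 Erlangs
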